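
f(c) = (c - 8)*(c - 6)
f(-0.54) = 55.85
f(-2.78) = 94.65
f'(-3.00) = -20.00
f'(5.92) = -2.16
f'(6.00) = -2.00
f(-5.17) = 147.11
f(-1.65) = 73.82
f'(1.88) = -10.24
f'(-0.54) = -15.08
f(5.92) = 0.17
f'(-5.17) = -24.34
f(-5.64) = 158.77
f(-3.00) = 99.00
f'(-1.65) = -17.30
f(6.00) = 0.00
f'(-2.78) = -19.56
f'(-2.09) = -18.18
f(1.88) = 25.21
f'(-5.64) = -25.28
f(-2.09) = 81.63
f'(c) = 2*c - 14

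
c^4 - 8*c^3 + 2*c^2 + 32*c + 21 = (c - 7)*(c - 3)*(c + 1)^2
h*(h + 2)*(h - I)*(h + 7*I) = h^4 + 2*h^3 + 6*I*h^3 + 7*h^2 + 12*I*h^2 + 14*h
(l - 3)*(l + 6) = l^2 + 3*l - 18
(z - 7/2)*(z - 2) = z^2 - 11*z/2 + 7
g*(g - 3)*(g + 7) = g^3 + 4*g^2 - 21*g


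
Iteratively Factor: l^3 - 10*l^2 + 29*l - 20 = (l - 1)*(l^2 - 9*l + 20) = (l - 4)*(l - 1)*(l - 5)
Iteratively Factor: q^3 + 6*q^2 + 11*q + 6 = (q + 2)*(q^2 + 4*q + 3) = (q + 2)*(q + 3)*(q + 1)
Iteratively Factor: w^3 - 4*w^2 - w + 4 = (w - 4)*(w^2 - 1) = (w - 4)*(w - 1)*(w + 1)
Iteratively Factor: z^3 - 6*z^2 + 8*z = (z - 4)*(z^2 - 2*z) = (z - 4)*(z - 2)*(z)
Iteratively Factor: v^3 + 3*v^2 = (v + 3)*(v^2) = v*(v + 3)*(v)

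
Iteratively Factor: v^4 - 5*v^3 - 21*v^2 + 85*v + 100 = (v - 5)*(v^3 - 21*v - 20) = (v - 5)*(v + 4)*(v^2 - 4*v - 5) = (v - 5)^2*(v + 4)*(v + 1)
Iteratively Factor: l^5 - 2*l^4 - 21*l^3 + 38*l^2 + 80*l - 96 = (l - 4)*(l^4 + 2*l^3 - 13*l^2 - 14*l + 24) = (l - 4)*(l + 4)*(l^3 - 2*l^2 - 5*l + 6) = (l - 4)*(l + 2)*(l + 4)*(l^2 - 4*l + 3) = (l - 4)*(l - 1)*(l + 2)*(l + 4)*(l - 3)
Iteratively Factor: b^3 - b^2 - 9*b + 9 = (b - 1)*(b^2 - 9) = (b - 1)*(b + 3)*(b - 3)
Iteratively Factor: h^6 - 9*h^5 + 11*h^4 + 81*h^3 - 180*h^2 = (h + 3)*(h^5 - 12*h^4 + 47*h^3 - 60*h^2) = h*(h + 3)*(h^4 - 12*h^3 + 47*h^2 - 60*h) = h*(h - 3)*(h + 3)*(h^3 - 9*h^2 + 20*h) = h*(h - 5)*(h - 3)*(h + 3)*(h^2 - 4*h) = h*(h - 5)*(h - 4)*(h - 3)*(h + 3)*(h)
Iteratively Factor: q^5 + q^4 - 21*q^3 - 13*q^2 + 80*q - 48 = (q - 1)*(q^4 + 2*q^3 - 19*q^2 - 32*q + 48) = (q - 1)*(q + 3)*(q^3 - q^2 - 16*q + 16) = (q - 1)*(q + 3)*(q + 4)*(q^2 - 5*q + 4) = (q - 1)^2*(q + 3)*(q + 4)*(q - 4)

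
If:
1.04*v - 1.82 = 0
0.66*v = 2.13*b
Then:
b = 0.54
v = 1.75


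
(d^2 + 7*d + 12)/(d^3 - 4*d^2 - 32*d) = (d + 3)/(d*(d - 8))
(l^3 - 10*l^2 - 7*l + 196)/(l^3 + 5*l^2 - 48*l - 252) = (l^2 - 3*l - 28)/(l^2 + 12*l + 36)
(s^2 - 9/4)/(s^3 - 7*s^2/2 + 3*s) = (s + 3/2)/(s*(s - 2))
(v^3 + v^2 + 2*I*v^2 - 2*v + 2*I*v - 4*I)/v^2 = v + 1 + 2*I - 2/v + 2*I/v - 4*I/v^2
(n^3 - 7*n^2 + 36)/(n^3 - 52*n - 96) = (n^2 - 9*n + 18)/(n^2 - 2*n - 48)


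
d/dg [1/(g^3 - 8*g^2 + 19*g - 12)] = (-3*g^2 + 16*g - 19)/(g^3 - 8*g^2 + 19*g - 12)^2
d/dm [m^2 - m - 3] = 2*m - 1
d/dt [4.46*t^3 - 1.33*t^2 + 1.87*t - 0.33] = 13.38*t^2 - 2.66*t + 1.87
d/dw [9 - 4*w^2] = -8*w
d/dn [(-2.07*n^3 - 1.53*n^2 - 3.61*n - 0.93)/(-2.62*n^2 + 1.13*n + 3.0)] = (5.4234*n^4 - 4.6782*n^3 - 29.8171*n^2 - 14.0532*n - 9.7791)/(6.8644*n^4 - 5.9212*n^3 - 14.4431*n^2 + 6.78*n + 9.0)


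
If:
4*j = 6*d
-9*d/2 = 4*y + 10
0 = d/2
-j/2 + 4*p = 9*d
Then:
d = 0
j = 0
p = 0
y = -5/2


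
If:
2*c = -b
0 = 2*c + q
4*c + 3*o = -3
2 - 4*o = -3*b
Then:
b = -18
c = 9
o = -13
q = -18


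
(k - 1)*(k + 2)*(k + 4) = k^3 + 5*k^2 + 2*k - 8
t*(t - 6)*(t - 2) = t^3 - 8*t^2 + 12*t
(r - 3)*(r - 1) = r^2 - 4*r + 3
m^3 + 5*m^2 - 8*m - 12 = (m - 2)*(m + 1)*(m + 6)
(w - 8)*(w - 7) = w^2 - 15*w + 56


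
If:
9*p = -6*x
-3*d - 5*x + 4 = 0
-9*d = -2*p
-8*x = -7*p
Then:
No Solution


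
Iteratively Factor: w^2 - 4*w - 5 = (w + 1)*(w - 5)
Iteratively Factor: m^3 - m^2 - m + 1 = (m + 1)*(m^2 - 2*m + 1) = (m - 1)*(m + 1)*(m - 1)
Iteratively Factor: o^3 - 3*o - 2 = (o - 2)*(o^2 + 2*o + 1) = (o - 2)*(o + 1)*(o + 1)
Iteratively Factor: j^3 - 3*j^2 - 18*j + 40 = (j - 5)*(j^2 + 2*j - 8) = (j - 5)*(j - 2)*(j + 4)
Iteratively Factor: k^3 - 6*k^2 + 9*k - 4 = (k - 1)*(k^2 - 5*k + 4) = (k - 1)^2*(k - 4)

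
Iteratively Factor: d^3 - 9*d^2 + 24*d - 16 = (d - 4)*(d^2 - 5*d + 4) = (d - 4)^2*(d - 1)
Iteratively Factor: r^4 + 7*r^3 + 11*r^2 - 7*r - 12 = (r + 3)*(r^3 + 4*r^2 - r - 4) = (r + 1)*(r + 3)*(r^2 + 3*r - 4) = (r - 1)*(r + 1)*(r + 3)*(r + 4)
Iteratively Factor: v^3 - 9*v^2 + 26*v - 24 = (v - 2)*(v^2 - 7*v + 12) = (v - 4)*(v - 2)*(v - 3)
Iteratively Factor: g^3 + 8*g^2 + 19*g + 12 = (g + 1)*(g^2 + 7*g + 12) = (g + 1)*(g + 3)*(g + 4)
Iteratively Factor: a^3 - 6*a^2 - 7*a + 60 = (a - 5)*(a^2 - a - 12) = (a - 5)*(a + 3)*(a - 4)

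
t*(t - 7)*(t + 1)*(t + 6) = t^4 - 43*t^2 - 42*t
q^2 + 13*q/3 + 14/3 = (q + 2)*(q + 7/3)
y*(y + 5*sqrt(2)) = y^2 + 5*sqrt(2)*y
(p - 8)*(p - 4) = p^2 - 12*p + 32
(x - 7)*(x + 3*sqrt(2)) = x^2 - 7*x + 3*sqrt(2)*x - 21*sqrt(2)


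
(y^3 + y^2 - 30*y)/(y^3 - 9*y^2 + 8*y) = (y^2 + y - 30)/(y^2 - 9*y + 8)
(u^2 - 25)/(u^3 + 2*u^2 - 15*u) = (u - 5)/(u*(u - 3))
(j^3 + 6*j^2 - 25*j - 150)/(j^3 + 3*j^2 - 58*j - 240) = (j - 5)/(j - 8)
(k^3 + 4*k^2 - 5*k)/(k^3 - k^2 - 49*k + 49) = k*(k + 5)/(k^2 - 49)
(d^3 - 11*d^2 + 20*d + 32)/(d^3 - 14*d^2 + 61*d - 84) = (d^2 - 7*d - 8)/(d^2 - 10*d + 21)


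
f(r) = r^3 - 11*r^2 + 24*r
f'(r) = 3*r^2 - 22*r + 24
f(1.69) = 13.97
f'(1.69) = -4.61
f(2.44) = 7.60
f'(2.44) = -11.82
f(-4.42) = -407.33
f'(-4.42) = 179.85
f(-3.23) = -225.98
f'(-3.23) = 126.36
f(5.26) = -32.57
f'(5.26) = -8.72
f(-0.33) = -9.15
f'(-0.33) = 31.59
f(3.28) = -4.33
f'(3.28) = -15.88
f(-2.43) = -137.62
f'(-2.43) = 95.17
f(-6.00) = -756.00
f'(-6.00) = 264.00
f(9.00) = 54.00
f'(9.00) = 69.00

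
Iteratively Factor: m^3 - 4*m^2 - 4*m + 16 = (m - 2)*(m^2 - 2*m - 8) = (m - 4)*(m - 2)*(m + 2)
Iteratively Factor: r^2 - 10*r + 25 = (r - 5)*(r - 5)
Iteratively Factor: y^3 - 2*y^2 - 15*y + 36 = (y + 4)*(y^2 - 6*y + 9) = (y - 3)*(y + 4)*(y - 3)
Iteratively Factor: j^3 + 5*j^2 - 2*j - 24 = (j + 3)*(j^2 + 2*j - 8) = (j + 3)*(j + 4)*(j - 2)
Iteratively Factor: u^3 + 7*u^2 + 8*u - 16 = (u + 4)*(u^2 + 3*u - 4) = (u - 1)*(u + 4)*(u + 4)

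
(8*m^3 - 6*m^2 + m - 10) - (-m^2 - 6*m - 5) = 8*m^3 - 5*m^2 + 7*m - 5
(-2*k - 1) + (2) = 1 - 2*k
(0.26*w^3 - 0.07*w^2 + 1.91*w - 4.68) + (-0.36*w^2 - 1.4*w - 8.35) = 0.26*w^3 - 0.43*w^2 + 0.51*w - 13.03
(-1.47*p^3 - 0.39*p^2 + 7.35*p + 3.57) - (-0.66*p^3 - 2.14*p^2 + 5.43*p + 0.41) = -0.81*p^3 + 1.75*p^2 + 1.92*p + 3.16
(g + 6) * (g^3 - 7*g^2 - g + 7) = g^4 - g^3 - 43*g^2 + g + 42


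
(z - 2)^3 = z^3 - 6*z^2 + 12*z - 8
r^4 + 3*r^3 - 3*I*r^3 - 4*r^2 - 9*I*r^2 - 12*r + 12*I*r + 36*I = (r - 2)*(r + 2)*(r + 3)*(r - 3*I)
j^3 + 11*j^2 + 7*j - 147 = (j - 3)*(j + 7)^2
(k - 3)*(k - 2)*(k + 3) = k^3 - 2*k^2 - 9*k + 18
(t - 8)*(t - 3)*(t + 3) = t^3 - 8*t^2 - 9*t + 72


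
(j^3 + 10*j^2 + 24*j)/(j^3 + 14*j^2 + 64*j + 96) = j/(j + 4)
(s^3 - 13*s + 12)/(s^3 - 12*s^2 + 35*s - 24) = (s + 4)/(s - 8)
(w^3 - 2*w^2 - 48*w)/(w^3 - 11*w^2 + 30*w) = (w^2 - 2*w - 48)/(w^2 - 11*w + 30)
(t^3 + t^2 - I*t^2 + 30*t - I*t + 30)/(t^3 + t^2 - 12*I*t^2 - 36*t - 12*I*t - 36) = (t + 5*I)/(t - 6*I)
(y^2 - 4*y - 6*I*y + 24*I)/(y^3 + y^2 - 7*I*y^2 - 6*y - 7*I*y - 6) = (y - 4)/(y^2 + y*(1 - I) - I)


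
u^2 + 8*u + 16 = (u + 4)^2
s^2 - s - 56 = (s - 8)*(s + 7)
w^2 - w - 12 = (w - 4)*(w + 3)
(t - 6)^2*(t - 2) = t^3 - 14*t^2 + 60*t - 72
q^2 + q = q*(q + 1)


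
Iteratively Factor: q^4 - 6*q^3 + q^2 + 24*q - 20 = (q - 2)*(q^3 - 4*q^2 - 7*q + 10) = (q - 5)*(q - 2)*(q^2 + q - 2) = (q - 5)*(q - 2)*(q - 1)*(q + 2)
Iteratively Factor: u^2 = (u)*(u)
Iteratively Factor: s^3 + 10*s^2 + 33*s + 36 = (s + 4)*(s^2 + 6*s + 9) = (s + 3)*(s + 4)*(s + 3)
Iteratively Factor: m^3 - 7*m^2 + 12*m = (m - 4)*(m^2 - 3*m) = m*(m - 4)*(m - 3)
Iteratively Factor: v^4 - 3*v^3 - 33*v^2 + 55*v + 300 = (v - 5)*(v^3 + 2*v^2 - 23*v - 60) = (v - 5)*(v + 3)*(v^2 - v - 20) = (v - 5)^2*(v + 3)*(v + 4)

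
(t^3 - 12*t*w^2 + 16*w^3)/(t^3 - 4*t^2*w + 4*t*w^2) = (t + 4*w)/t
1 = 1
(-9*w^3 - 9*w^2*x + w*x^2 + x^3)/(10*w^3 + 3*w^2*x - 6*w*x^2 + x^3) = (-9*w^2 + x^2)/(10*w^2 - 7*w*x + x^2)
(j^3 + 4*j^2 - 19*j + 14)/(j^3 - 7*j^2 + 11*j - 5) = (j^2 + 5*j - 14)/(j^2 - 6*j + 5)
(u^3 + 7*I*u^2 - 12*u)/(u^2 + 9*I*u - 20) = u*(u + 3*I)/(u + 5*I)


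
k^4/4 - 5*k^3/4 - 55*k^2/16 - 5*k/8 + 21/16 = (k/4 + 1/4)*(k - 7)*(k - 1/2)*(k + 3/2)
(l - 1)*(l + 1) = l^2 - 1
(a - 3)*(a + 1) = a^2 - 2*a - 3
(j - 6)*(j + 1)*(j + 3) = j^3 - 2*j^2 - 21*j - 18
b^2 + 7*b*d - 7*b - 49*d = (b - 7)*(b + 7*d)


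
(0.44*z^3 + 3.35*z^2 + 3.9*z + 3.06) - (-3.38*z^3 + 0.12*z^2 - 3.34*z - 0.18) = 3.82*z^3 + 3.23*z^2 + 7.24*z + 3.24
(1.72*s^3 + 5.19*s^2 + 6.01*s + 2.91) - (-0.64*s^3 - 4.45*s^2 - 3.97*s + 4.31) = 2.36*s^3 + 9.64*s^2 + 9.98*s - 1.4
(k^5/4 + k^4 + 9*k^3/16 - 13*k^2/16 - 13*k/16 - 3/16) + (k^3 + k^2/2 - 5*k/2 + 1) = k^5/4 + k^4 + 25*k^3/16 - 5*k^2/16 - 53*k/16 + 13/16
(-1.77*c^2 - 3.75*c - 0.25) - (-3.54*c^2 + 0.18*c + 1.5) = 1.77*c^2 - 3.93*c - 1.75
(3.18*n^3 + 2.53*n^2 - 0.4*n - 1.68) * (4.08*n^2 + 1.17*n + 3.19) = 12.9744*n^5 + 14.043*n^4 + 11.4723*n^3 + 0.748299999999999*n^2 - 3.2416*n - 5.3592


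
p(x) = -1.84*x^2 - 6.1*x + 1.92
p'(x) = -3.68*x - 6.1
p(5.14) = -78.05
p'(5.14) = -25.02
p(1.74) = -14.26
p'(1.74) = -12.50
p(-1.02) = 6.23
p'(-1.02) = -2.35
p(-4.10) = -4.00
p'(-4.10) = 8.99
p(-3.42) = 1.26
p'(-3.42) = 6.49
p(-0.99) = 6.16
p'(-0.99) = -2.46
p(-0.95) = 6.05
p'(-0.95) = -2.60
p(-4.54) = -8.31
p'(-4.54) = 10.61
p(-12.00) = -189.84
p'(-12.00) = 38.06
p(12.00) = -336.24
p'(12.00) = -50.26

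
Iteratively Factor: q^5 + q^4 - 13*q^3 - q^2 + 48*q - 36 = (q - 2)*(q^4 + 3*q^3 - 7*q^2 - 15*q + 18) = (q - 2)*(q + 3)*(q^3 - 7*q + 6) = (q - 2)^2*(q + 3)*(q^2 + 2*q - 3) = (q - 2)^2*(q - 1)*(q + 3)*(q + 3)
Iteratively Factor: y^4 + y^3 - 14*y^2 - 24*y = (y + 2)*(y^3 - y^2 - 12*y) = (y - 4)*(y + 2)*(y^2 + 3*y) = (y - 4)*(y + 2)*(y + 3)*(y)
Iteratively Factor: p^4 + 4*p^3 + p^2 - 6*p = (p + 2)*(p^3 + 2*p^2 - 3*p) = (p - 1)*(p + 2)*(p^2 + 3*p) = p*(p - 1)*(p + 2)*(p + 3)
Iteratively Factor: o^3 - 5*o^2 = (o)*(o^2 - 5*o) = o^2*(o - 5)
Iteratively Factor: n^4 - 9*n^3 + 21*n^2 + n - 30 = (n - 5)*(n^3 - 4*n^2 + n + 6) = (n - 5)*(n - 2)*(n^2 - 2*n - 3) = (n - 5)*(n - 3)*(n - 2)*(n + 1)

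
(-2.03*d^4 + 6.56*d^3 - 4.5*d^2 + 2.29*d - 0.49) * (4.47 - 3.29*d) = 6.6787*d^5 - 30.6565*d^4 + 44.1282*d^3 - 27.6491*d^2 + 11.8484*d - 2.1903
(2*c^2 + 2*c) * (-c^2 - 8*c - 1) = -2*c^4 - 18*c^3 - 18*c^2 - 2*c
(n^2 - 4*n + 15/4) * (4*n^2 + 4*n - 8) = 4*n^4 - 12*n^3 - 9*n^2 + 47*n - 30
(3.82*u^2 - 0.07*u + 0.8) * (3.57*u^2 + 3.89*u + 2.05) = 13.6374*u^4 + 14.6099*u^3 + 10.4147*u^2 + 2.9685*u + 1.64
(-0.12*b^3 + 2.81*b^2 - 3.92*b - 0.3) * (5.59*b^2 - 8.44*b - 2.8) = -0.6708*b^5 + 16.7207*b^4 - 45.2932*b^3 + 23.5398*b^2 + 13.508*b + 0.84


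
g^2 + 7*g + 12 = (g + 3)*(g + 4)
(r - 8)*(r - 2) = r^2 - 10*r + 16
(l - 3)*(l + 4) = l^2 + l - 12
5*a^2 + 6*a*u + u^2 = (a + u)*(5*a + u)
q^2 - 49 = (q - 7)*(q + 7)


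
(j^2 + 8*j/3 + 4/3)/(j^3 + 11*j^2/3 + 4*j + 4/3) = 1/(j + 1)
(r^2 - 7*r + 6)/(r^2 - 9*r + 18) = (r - 1)/(r - 3)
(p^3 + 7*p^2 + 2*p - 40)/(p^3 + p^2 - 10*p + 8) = (p + 5)/(p - 1)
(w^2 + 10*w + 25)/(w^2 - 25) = (w + 5)/(w - 5)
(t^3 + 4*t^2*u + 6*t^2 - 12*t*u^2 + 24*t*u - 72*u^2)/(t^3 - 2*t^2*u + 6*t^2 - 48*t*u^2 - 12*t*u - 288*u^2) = (t - 2*u)/(t - 8*u)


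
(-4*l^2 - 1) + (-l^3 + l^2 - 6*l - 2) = -l^3 - 3*l^2 - 6*l - 3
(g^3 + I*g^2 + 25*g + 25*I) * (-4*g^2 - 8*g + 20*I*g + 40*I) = -4*g^5 - 8*g^4 + 16*I*g^4 - 120*g^3 + 32*I*g^3 - 240*g^2 + 400*I*g^2 - 500*g + 800*I*g - 1000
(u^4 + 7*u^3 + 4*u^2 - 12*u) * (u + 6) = u^5 + 13*u^4 + 46*u^3 + 12*u^2 - 72*u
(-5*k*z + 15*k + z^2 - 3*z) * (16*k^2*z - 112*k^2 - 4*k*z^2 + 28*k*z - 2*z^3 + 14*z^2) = -80*k^3*z^2 + 800*k^3*z - 1680*k^3 + 36*k^2*z^3 - 360*k^2*z^2 + 756*k^2*z + 6*k*z^4 - 60*k*z^3 + 126*k*z^2 - 2*z^5 + 20*z^4 - 42*z^3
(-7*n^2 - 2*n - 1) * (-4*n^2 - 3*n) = 28*n^4 + 29*n^3 + 10*n^2 + 3*n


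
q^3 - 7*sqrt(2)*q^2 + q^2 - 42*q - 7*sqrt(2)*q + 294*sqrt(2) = (q - 6)*(q + 7)*(q - 7*sqrt(2))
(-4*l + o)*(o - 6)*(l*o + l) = -4*l^2*o^2 + 20*l^2*o + 24*l^2 + l*o^3 - 5*l*o^2 - 6*l*o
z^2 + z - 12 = (z - 3)*(z + 4)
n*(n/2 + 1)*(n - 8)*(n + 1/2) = n^4/2 - 11*n^3/4 - 19*n^2/2 - 4*n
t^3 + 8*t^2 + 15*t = t*(t + 3)*(t + 5)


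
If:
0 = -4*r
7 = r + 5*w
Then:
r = 0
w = 7/5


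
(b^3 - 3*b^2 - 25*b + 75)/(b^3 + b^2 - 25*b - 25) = (b - 3)/(b + 1)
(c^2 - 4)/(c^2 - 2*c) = (c + 2)/c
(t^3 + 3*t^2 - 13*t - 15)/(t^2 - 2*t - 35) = (t^2 - 2*t - 3)/(t - 7)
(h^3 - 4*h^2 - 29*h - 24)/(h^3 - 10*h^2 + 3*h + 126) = (h^2 - 7*h - 8)/(h^2 - 13*h + 42)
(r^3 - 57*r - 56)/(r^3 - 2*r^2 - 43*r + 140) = (r^2 - 7*r - 8)/(r^2 - 9*r + 20)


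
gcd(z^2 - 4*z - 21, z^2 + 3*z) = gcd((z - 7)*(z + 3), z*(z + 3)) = z + 3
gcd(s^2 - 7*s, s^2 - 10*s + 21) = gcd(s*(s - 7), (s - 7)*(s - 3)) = s - 7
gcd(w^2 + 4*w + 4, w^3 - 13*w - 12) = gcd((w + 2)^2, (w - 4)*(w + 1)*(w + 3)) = 1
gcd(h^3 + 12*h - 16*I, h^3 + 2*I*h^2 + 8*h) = h^2 + 2*I*h + 8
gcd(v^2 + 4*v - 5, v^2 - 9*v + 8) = v - 1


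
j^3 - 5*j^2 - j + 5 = (j - 5)*(j - 1)*(j + 1)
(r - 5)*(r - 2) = r^2 - 7*r + 10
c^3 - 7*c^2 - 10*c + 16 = (c - 8)*(c - 1)*(c + 2)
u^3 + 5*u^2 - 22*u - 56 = (u - 4)*(u + 2)*(u + 7)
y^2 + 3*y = y*(y + 3)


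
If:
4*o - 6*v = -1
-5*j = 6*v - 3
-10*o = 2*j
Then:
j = 10/21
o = -2/21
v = 13/126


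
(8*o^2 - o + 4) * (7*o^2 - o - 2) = 56*o^4 - 15*o^3 + 13*o^2 - 2*o - 8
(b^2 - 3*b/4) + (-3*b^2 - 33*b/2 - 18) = -2*b^2 - 69*b/4 - 18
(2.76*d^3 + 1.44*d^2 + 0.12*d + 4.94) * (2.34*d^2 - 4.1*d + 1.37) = 6.4584*d^5 - 7.9464*d^4 - 1.842*d^3 + 13.0404*d^2 - 20.0896*d + 6.7678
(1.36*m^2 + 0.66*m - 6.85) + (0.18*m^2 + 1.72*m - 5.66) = 1.54*m^2 + 2.38*m - 12.51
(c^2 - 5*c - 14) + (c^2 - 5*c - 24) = 2*c^2 - 10*c - 38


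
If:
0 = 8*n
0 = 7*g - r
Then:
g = r/7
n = 0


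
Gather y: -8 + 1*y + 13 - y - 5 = 0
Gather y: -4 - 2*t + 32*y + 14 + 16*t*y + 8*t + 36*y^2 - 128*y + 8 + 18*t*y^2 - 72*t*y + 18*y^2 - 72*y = 6*t + y^2*(18*t + 54) + y*(-56*t - 168) + 18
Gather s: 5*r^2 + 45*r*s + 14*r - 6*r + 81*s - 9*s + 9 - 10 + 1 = 5*r^2 + 8*r + s*(45*r + 72)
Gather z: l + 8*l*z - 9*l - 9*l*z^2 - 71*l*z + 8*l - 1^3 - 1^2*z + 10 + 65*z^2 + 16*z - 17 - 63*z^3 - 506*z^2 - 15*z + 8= -63*l*z - 63*z^3 + z^2*(-9*l - 441)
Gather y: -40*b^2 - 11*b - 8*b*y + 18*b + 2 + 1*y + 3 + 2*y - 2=-40*b^2 + 7*b + y*(3 - 8*b) + 3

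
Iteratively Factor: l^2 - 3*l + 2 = (l - 2)*(l - 1)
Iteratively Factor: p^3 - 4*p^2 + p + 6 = (p - 3)*(p^2 - p - 2) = (p - 3)*(p + 1)*(p - 2)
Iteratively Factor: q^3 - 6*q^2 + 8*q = (q)*(q^2 - 6*q + 8) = q*(q - 2)*(q - 4)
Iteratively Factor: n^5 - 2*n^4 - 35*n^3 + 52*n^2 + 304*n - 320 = (n - 5)*(n^4 + 3*n^3 - 20*n^2 - 48*n + 64) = (n - 5)*(n + 4)*(n^3 - n^2 - 16*n + 16) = (n - 5)*(n + 4)^2*(n^2 - 5*n + 4) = (n - 5)*(n - 4)*(n + 4)^2*(n - 1)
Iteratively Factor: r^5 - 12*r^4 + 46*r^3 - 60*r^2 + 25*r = (r - 1)*(r^4 - 11*r^3 + 35*r^2 - 25*r) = (r - 5)*(r - 1)*(r^3 - 6*r^2 + 5*r) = (r - 5)*(r - 1)^2*(r^2 - 5*r) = r*(r - 5)*(r - 1)^2*(r - 5)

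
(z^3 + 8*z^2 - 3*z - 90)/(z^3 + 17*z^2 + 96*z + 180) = (z - 3)/(z + 6)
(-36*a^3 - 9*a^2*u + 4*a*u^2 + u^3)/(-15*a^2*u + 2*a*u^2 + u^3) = (12*a^2 + 7*a*u + u^2)/(u*(5*a + u))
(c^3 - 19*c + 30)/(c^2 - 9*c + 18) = (c^2 + 3*c - 10)/(c - 6)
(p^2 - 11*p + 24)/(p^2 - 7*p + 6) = (p^2 - 11*p + 24)/(p^2 - 7*p + 6)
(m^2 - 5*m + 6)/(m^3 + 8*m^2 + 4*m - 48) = (m - 3)/(m^2 + 10*m + 24)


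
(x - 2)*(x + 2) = x^2 - 4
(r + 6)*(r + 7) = r^2 + 13*r + 42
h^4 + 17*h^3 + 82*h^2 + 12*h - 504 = (h - 2)*(h + 6)^2*(h + 7)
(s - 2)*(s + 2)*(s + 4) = s^3 + 4*s^2 - 4*s - 16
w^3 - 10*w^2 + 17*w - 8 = (w - 8)*(w - 1)^2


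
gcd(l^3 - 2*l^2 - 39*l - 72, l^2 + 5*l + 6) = l + 3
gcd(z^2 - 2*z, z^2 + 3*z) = z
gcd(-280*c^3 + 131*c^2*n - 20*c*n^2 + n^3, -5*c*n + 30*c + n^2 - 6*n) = 5*c - n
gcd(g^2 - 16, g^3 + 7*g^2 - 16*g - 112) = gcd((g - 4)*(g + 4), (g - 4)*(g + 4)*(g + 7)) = g^2 - 16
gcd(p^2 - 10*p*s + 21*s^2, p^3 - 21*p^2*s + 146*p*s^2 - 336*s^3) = p - 7*s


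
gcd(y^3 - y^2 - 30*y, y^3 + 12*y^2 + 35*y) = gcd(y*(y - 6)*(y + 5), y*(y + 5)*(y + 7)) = y^2 + 5*y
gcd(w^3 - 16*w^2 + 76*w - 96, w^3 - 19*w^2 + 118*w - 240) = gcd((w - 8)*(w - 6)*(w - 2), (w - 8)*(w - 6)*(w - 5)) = w^2 - 14*w + 48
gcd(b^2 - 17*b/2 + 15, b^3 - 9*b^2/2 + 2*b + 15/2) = b - 5/2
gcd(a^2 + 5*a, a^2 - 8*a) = a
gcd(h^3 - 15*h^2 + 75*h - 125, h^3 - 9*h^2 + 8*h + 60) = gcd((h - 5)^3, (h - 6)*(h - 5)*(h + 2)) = h - 5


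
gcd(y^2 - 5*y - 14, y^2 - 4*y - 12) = y + 2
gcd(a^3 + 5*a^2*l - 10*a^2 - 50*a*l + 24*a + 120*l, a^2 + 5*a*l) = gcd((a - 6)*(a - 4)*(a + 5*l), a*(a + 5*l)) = a + 5*l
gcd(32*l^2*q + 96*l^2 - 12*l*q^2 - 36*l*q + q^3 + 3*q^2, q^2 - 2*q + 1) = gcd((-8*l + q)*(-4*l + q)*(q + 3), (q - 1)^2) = 1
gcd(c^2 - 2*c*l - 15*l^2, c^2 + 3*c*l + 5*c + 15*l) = c + 3*l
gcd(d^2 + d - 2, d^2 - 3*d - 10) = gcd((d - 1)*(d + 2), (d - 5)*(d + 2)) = d + 2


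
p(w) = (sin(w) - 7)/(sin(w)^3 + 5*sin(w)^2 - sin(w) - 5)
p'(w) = (sin(w) - 7)*(-3*sin(w)^2*cos(w) - 10*sin(w)*cos(w) + cos(w))/(sin(w)^3 + 5*sin(w)^2 - sin(w) - 5)^2 + cos(w)/(sin(w)^3 + 5*sin(w)^2 - sin(w) - 5) = (-2*sin(w)^3 + 16*sin(w)^2 + 70*sin(w) - 12)/((sin(w) + 5)^2*cos(w)^3)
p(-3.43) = 1.38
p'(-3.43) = -0.37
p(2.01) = 5.71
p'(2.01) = -23.49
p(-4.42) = 12.21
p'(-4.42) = -79.94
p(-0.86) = 4.30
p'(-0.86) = -11.00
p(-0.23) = 1.60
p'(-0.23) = -1.29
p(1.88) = 10.97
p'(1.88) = -67.58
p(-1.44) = 117.20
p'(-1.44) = -1787.59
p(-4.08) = 3.05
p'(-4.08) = -7.73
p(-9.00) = 1.95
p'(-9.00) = 2.39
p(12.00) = 2.37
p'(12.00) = -3.73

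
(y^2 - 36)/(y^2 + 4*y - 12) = (y - 6)/(y - 2)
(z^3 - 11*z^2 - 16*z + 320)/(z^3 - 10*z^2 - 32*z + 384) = (z + 5)/(z + 6)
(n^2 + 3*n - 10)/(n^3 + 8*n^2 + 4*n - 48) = (n + 5)/(n^2 + 10*n + 24)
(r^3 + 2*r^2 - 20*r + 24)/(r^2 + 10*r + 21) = (r^3 + 2*r^2 - 20*r + 24)/(r^2 + 10*r + 21)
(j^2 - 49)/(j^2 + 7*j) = (j - 7)/j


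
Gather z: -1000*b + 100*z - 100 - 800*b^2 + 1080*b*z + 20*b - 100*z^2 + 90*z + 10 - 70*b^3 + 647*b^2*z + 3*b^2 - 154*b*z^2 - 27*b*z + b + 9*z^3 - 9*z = -70*b^3 - 797*b^2 - 979*b + 9*z^3 + z^2*(-154*b - 100) + z*(647*b^2 + 1053*b + 181) - 90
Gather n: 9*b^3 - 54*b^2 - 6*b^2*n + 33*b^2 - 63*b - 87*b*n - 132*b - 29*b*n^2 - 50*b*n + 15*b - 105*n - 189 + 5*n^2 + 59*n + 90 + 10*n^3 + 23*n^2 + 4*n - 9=9*b^3 - 21*b^2 - 180*b + 10*n^3 + n^2*(28 - 29*b) + n*(-6*b^2 - 137*b - 42) - 108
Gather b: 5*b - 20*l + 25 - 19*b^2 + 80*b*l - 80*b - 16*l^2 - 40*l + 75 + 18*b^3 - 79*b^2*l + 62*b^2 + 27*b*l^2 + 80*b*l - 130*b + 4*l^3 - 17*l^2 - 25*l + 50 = 18*b^3 + b^2*(43 - 79*l) + b*(27*l^2 + 160*l - 205) + 4*l^3 - 33*l^2 - 85*l + 150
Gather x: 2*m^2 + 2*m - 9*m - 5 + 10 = 2*m^2 - 7*m + 5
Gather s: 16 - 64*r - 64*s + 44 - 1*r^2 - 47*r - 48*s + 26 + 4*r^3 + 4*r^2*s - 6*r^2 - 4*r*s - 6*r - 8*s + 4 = 4*r^3 - 7*r^2 - 117*r + s*(4*r^2 - 4*r - 120) + 90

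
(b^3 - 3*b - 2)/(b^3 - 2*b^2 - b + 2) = (b + 1)/(b - 1)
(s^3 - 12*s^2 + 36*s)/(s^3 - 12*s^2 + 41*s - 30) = s*(s - 6)/(s^2 - 6*s + 5)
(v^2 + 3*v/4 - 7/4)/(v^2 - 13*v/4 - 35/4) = (v - 1)/(v - 5)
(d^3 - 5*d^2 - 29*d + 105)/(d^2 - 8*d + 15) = (d^2 - 2*d - 35)/(d - 5)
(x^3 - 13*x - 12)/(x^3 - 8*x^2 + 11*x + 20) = (x + 3)/(x - 5)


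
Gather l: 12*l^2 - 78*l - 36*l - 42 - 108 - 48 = 12*l^2 - 114*l - 198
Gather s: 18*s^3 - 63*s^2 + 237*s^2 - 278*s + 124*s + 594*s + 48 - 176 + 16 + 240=18*s^3 + 174*s^2 + 440*s + 128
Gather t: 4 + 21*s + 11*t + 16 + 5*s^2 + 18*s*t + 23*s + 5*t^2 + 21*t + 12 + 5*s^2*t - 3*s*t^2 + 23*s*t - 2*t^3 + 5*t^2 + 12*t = 5*s^2 + 44*s - 2*t^3 + t^2*(10 - 3*s) + t*(5*s^2 + 41*s + 44) + 32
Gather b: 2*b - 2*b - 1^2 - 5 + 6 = 0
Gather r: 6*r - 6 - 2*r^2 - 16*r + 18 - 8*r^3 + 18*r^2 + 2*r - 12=-8*r^3 + 16*r^2 - 8*r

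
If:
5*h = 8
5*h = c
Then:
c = 8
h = 8/5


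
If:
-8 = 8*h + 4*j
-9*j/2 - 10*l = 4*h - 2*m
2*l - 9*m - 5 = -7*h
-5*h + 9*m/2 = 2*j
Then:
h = -100/137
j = -74/137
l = 89/274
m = -144/137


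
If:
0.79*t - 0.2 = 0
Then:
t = 0.25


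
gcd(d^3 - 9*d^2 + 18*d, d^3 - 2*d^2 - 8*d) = d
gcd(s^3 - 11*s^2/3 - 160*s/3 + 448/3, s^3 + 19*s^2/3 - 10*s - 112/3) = s^2 + 13*s/3 - 56/3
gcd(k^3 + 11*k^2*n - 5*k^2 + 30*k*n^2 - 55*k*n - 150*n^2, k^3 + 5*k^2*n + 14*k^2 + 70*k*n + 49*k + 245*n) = k + 5*n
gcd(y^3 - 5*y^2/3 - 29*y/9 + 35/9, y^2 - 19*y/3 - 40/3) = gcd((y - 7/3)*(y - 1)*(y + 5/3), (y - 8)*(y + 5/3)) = y + 5/3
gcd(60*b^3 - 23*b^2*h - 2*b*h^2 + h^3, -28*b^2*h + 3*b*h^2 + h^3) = 4*b - h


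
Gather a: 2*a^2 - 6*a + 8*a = 2*a^2 + 2*a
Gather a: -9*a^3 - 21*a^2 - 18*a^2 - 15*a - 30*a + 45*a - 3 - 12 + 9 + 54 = -9*a^3 - 39*a^2 + 48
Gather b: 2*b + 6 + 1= 2*b + 7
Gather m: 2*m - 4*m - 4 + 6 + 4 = 6 - 2*m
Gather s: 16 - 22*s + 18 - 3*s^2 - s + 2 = -3*s^2 - 23*s + 36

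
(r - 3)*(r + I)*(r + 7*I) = r^3 - 3*r^2 + 8*I*r^2 - 7*r - 24*I*r + 21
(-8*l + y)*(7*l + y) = -56*l^2 - l*y + y^2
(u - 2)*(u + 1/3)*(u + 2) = u^3 + u^2/3 - 4*u - 4/3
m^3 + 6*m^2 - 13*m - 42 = (m - 3)*(m + 2)*(m + 7)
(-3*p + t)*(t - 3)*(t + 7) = -3*p*t^2 - 12*p*t + 63*p + t^3 + 4*t^2 - 21*t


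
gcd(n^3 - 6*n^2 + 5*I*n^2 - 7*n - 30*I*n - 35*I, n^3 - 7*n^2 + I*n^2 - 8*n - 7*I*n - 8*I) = n + 1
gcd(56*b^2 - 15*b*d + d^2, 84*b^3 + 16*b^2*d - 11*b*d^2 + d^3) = 7*b - d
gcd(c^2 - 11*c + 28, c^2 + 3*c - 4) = 1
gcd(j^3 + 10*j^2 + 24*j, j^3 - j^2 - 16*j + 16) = j + 4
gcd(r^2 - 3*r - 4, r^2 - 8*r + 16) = r - 4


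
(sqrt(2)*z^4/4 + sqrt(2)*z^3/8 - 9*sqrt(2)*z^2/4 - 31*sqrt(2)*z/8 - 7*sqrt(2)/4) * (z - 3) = sqrt(2)*z^5/4 - 5*sqrt(2)*z^4/8 - 21*sqrt(2)*z^3/8 + 23*sqrt(2)*z^2/8 + 79*sqrt(2)*z/8 + 21*sqrt(2)/4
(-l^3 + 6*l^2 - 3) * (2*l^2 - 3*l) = -2*l^5 + 15*l^4 - 18*l^3 - 6*l^2 + 9*l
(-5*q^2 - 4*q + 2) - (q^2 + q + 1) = -6*q^2 - 5*q + 1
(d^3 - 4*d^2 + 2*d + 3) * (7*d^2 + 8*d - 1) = 7*d^5 - 20*d^4 - 19*d^3 + 41*d^2 + 22*d - 3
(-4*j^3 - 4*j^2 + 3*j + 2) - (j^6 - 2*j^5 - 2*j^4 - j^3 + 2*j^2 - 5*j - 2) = -j^6 + 2*j^5 + 2*j^4 - 3*j^3 - 6*j^2 + 8*j + 4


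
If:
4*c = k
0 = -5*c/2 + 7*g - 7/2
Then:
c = k/4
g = 5*k/56 + 1/2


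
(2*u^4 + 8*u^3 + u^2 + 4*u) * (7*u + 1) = 14*u^5 + 58*u^4 + 15*u^3 + 29*u^2 + 4*u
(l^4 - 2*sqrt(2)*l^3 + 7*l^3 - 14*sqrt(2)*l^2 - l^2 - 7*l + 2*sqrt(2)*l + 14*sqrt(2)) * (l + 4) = l^5 - 2*sqrt(2)*l^4 + 11*l^4 - 22*sqrt(2)*l^3 + 27*l^3 - 54*sqrt(2)*l^2 - 11*l^2 - 28*l + 22*sqrt(2)*l + 56*sqrt(2)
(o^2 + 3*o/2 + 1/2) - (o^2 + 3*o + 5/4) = -3*o/2 - 3/4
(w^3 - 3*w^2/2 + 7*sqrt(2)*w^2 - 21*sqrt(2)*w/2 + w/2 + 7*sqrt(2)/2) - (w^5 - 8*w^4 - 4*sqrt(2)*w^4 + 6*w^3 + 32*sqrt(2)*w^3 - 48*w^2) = -w^5 + 4*sqrt(2)*w^4 + 8*w^4 - 32*sqrt(2)*w^3 - 5*w^3 + 7*sqrt(2)*w^2 + 93*w^2/2 - 21*sqrt(2)*w/2 + w/2 + 7*sqrt(2)/2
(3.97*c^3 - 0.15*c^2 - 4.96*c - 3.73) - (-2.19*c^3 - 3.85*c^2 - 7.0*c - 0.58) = 6.16*c^3 + 3.7*c^2 + 2.04*c - 3.15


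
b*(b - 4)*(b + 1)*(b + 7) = b^4 + 4*b^3 - 25*b^2 - 28*b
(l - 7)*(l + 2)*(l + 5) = l^3 - 39*l - 70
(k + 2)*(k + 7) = k^2 + 9*k + 14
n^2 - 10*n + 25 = (n - 5)^2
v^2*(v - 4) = v^3 - 4*v^2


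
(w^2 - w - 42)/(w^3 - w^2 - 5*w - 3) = (-w^2 + w + 42)/(-w^3 + w^2 + 5*w + 3)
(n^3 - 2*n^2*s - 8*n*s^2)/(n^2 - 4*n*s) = n + 2*s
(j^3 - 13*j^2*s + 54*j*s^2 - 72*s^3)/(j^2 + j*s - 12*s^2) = (j^2 - 10*j*s + 24*s^2)/(j + 4*s)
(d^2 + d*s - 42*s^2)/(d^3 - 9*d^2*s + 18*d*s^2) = (-d - 7*s)/(d*(-d + 3*s))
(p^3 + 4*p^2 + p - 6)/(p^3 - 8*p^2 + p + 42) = (p^2 + 2*p - 3)/(p^2 - 10*p + 21)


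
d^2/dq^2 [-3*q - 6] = 0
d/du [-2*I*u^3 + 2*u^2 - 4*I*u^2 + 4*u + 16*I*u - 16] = -6*I*u^2 + u*(4 - 8*I) + 4 + 16*I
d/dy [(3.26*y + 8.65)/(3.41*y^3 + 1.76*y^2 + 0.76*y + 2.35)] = (-22.2332*y^3 - 94.2271*y^2 - 30.448*y + 1.087)/(11.6281*y^6 + 12.0032*y^5 + 8.2808*y^4 + 18.7022*y^3 + 8.8496*y^2 + 3.572*y + 5.5225)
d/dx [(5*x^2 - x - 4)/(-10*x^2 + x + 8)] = (-5*x^2 - 4)/(100*x^4 - 20*x^3 - 159*x^2 + 16*x + 64)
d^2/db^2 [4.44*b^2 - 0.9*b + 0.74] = 8.88000000000000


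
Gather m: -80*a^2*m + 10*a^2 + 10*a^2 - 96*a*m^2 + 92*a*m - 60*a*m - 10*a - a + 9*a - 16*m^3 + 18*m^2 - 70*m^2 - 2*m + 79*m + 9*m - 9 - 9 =20*a^2 - 2*a - 16*m^3 + m^2*(-96*a - 52) + m*(-80*a^2 + 32*a + 86) - 18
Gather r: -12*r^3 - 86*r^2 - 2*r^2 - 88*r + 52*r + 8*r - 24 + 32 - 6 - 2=-12*r^3 - 88*r^2 - 28*r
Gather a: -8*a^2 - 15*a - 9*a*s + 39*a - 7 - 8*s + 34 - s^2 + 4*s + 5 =-8*a^2 + a*(24 - 9*s) - s^2 - 4*s + 32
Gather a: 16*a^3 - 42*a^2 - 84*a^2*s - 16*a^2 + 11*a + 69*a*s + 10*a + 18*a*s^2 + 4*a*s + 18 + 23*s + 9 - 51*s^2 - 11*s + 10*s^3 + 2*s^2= 16*a^3 + a^2*(-84*s - 58) + a*(18*s^2 + 73*s + 21) + 10*s^3 - 49*s^2 + 12*s + 27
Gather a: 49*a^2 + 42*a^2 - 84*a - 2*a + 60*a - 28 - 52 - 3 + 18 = 91*a^2 - 26*a - 65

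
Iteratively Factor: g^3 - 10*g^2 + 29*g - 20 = (g - 4)*(g^2 - 6*g + 5) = (g - 4)*(g - 1)*(g - 5)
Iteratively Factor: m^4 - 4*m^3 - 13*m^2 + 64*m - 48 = (m + 4)*(m^3 - 8*m^2 + 19*m - 12) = (m - 1)*(m + 4)*(m^2 - 7*m + 12) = (m - 3)*(m - 1)*(m + 4)*(m - 4)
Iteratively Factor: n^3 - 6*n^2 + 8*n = (n - 4)*(n^2 - 2*n) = (n - 4)*(n - 2)*(n)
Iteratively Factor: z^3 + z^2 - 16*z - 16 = (z + 1)*(z^2 - 16) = (z + 1)*(z + 4)*(z - 4)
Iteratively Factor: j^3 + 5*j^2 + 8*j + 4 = (j + 2)*(j^2 + 3*j + 2) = (j + 1)*(j + 2)*(j + 2)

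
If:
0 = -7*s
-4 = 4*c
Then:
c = -1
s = 0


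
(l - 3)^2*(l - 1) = l^3 - 7*l^2 + 15*l - 9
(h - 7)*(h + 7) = h^2 - 49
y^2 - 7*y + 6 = (y - 6)*(y - 1)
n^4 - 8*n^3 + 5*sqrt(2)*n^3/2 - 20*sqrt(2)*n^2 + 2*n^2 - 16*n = n*(n - 8)*(n + sqrt(2)/2)*(n + 2*sqrt(2))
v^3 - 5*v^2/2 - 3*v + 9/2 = (v - 3)*(v - 1)*(v + 3/2)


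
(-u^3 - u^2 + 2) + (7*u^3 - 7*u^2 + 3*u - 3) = 6*u^3 - 8*u^2 + 3*u - 1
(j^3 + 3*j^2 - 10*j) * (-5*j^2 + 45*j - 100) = -5*j^5 + 30*j^4 + 85*j^3 - 750*j^2 + 1000*j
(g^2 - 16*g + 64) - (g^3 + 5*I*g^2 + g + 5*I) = -g^3 + g^2 - 5*I*g^2 - 17*g + 64 - 5*I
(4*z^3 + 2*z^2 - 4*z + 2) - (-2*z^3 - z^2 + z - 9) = 6*z^3 + 3*z^2 - 5*z + 11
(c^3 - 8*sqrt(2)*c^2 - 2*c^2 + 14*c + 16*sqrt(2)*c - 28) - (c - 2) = c^3 - 8*sqrt(2)*c^2 - 2*c^2 + 13*c + 16*sqrt(2)*c - 26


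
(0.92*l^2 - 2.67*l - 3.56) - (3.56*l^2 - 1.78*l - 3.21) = -2.64*l^2 - 0.89*l - 0.35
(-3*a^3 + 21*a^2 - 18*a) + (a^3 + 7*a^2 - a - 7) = -2*a^3 + 28*a^2 - 19*a - 7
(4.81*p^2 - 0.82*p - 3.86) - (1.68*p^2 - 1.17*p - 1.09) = 3.13*p^2 + 0.35*p - 2.77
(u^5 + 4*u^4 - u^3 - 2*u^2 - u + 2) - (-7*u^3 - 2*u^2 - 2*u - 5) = u^5 + 4*u^4 + 6*u^3 + u + 7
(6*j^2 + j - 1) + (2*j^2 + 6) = 8*j^2 + j + 5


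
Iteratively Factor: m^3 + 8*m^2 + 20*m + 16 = (m + 2)*(m^2 + 6*m + 8) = (m + 2)^2*(m + 4)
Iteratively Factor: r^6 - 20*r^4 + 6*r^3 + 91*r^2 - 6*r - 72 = (r + 4)*(r^5 - 4*r^4 - 4*r^3 + 22*r^2 + 3*r - 18) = (r - 3)*(r + 4)*(r^4 - r^3 - 7*r^2 + r + 6) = (r - 3)^2*(r + 4)*(r^3 + 2*r^2 - r - 2) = (r - 3)^2*(r - 1)*(r + 4)*(r^2 + 3*r + 2) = (r - 3)^2*(r - 1)*(r + 2)*(r + 4)*(r + 1)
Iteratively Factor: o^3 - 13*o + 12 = (o - 1)*(o^2 + o - 12) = (o - 1)*(o + 4)*(o - 3)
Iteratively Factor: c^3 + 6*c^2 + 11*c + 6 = (c + 2)*(c^2 + 4*c + 3) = (c + 1)*(c + 2)*(c + 3)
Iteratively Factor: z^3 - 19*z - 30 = (z + 3)*(z^2 - 3*z - 10) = (z + 2)*(z + 3)*(z - 5)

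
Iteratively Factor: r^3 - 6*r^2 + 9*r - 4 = (r - 1)*(r^2 - 5*r + 4) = (r - 4)*(r - 1)*(r - 1)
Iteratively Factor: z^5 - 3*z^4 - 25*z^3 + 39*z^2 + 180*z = (z + 3)*(z^4 - 6*z^3 - 7*z^2 + 60*z) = (z - 4)*(z + 3)*(z^3 - 2*z^2 - 15*z) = z*(z - 4)*(z + 3)*(z^2 - 2*z - 15) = z*(z - 4)*(z + 3)^2*(z - 5)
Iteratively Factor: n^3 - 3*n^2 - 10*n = (n - 5)*(n^2 + 2*n) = (n - 5)*(n + 2)*(n)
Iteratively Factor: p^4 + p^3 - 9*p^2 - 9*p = (p - 3)*(p^3 + 4*p^2 + 3*p) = (p - 3)*(p + 1)*(p^2 + 3*p) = (p - 3)*(p + 1)*(p + 3)*(p)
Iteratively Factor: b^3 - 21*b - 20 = (b + 1)*(b^2 - b - 20) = (b - 5)*(b + 1)*(b + 4)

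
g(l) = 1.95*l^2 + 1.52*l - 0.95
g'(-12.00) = -45.28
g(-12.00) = 261.61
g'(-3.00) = -10.18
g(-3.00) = 12.04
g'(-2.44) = -8.00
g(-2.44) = 6.95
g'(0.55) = 3.66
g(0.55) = 0.48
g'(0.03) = 1.64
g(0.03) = -0.90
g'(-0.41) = -0.08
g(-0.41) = -1.25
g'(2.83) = 12.56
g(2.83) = 18.97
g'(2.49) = 11.23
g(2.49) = 14.92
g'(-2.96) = -10.02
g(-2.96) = 11.64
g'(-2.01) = -6.32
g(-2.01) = 3.87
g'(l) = 3.9*l + 1.52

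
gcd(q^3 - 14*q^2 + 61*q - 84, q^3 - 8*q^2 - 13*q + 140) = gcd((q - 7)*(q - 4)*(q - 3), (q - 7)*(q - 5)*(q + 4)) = q - 7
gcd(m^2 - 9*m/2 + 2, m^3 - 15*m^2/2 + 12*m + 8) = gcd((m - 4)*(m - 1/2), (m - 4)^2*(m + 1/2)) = m - 4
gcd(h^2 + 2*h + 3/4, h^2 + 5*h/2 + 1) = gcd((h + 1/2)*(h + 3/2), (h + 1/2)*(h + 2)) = h + 1/2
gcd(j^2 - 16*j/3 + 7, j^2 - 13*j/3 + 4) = j - 3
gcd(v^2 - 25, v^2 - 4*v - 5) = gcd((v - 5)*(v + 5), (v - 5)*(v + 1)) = v - 5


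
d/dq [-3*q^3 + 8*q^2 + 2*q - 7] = -9*q^2 + 16*q + 2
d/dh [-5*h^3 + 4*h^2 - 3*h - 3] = -15*h^2 + 8*h - 3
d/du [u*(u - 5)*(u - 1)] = 3*u^2 - 12*u + 5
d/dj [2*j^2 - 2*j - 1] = 4*j - 2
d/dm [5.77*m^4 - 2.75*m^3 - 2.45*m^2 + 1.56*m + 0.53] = 23.08*m^3 - 8.25*m^2 - 4.9*m + 1.56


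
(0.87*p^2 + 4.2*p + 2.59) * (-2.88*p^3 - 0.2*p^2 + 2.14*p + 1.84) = -2.5056*p^5 - 12.27*p^4 - 6.4374*p^3 + 10.0708*p^2 + 13.2706*p + 4.7656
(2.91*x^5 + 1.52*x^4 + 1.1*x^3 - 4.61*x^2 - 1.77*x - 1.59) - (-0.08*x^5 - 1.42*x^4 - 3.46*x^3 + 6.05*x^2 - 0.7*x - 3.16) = 2.99*x^5 + 2.94*x^4 + 4.56*x^3 - 10.66*x^2 - 1.07*x + 1.57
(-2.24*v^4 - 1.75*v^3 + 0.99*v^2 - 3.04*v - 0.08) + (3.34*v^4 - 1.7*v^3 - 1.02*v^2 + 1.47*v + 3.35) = 1.1*v^4 - 3.45*v^3 - 0.03*v^2 - 1.57*v + 3.27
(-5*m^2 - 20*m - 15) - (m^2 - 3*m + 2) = -6*m^2 - 17*m - 17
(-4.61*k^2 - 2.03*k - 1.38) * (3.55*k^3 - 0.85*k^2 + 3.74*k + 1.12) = -16.3655*k^5 - 3.288*k^4 - 20.4149*k^3 - 11.5824*k^2 - 7.4348*k - 1.5456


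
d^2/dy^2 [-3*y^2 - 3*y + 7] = -6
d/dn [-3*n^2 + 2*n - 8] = 2 - 6*n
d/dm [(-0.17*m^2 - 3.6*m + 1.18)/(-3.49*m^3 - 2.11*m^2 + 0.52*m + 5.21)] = (-0.5933*m^4 - 25.128*m^3 + 4.6702*m^2 + 3.2082*m - 19.3696)/(12.1801*m^6 + 14.7278*m^5 + 0.822499999999999*m^4 - 38.5602*m^3 - 21.7158*m^2 + 5.4184*m + 27.1441)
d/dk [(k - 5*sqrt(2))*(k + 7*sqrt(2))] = 2*k + 2*sqrt(2)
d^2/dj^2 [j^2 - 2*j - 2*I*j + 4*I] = 2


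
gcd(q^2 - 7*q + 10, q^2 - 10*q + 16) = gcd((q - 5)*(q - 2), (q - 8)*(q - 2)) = q - 2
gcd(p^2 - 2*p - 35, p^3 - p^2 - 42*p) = p - 7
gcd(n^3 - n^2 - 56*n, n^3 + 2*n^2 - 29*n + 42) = n + 7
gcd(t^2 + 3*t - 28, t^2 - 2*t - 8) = t - 4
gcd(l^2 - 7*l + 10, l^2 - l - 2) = l - 2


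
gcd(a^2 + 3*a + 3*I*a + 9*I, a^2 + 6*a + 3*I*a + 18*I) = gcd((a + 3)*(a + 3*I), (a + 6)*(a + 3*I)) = a + 3*I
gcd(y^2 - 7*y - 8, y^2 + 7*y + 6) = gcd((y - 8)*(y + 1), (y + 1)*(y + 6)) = y + 1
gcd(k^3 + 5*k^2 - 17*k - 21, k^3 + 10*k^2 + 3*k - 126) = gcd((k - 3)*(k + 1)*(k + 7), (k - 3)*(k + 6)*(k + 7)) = k^2 + 4*k - 21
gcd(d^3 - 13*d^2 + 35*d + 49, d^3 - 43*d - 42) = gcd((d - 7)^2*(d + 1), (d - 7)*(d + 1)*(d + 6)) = d^2 - 6*d - 7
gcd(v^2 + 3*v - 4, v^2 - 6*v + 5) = v - 1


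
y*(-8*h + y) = -8*h*y + y^2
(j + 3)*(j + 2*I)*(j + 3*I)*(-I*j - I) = -I*j^4 + 5*j^3 - 4*I*j^3 + 20*j^2 + 3*I*j^2 + 15*j + 24*I*j + 18*I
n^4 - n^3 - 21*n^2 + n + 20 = (n - 5)*(n - 1)*(n + 1)*(n + 4)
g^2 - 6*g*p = g*(g - 6*p)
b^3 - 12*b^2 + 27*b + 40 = (b - 8)*(b - 5)*(b + 1)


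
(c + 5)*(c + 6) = c^2 + 11*c + 30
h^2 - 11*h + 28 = (h - 7)*(h - 4)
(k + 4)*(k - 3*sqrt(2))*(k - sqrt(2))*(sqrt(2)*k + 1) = sqrt(2)*k^4 - 7*k^3 + 4*sqrt(2)*k^3 - 28*k^2 + 2*sqrt(2)*k^2 + 6*k + 8*sqrt(2)*k + 24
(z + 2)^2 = z^2 + 4*z + 4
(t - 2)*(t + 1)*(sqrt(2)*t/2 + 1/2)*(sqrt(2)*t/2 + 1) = t^4/2 - t^3/2 + 3*sqrt(2)*t^3/4 - 3*sqrt(2)*t^2/4 - t^2/2 - 3*sqrt(2)*t/2 - t/2 - 1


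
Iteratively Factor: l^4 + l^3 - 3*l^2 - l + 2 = (l + 2)*(l^3 - l^2 - l + 1) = (l + 1)*(l + 2)*(l^2 - 2*l + 1) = (l - 1)*(l + 1)*(l + 2)*(l - 1)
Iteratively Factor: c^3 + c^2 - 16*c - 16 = (c - 4)*(c^2 + 5*c + 4) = (c - 4)*(c + 1)*(c + 4)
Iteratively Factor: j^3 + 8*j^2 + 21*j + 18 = (j + 3)*(j^2 + 5*j + 6) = (j + 3)^2*(j + 2)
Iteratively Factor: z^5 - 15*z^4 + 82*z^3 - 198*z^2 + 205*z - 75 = (z - 3)*(z^4 - 12*z^3 + 46*z^2 - 60*z + 25) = (z - 5)*(z - 3)*(z^3 - 7*z^2 + 11*z - 5) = (z - 5)*(z - 3)*(z - 1)*(z^2 - 6*z + 5) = (z - 5)*(z - 3)*(z - 1)^2*(z - 5)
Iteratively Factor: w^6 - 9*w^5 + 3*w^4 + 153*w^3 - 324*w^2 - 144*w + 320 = (w - 4)*(w^5 - 5*w^4 - 17*w^3 + 85*w^2 + 16*w - 80) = (w - 4)*(w + 4)*(w^4 - 9*w^3 + 19*w^2 + 9*w - 20) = (w - 4)^2*(w + 4)*(w^3 - 5*w^2 - w + 5) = (w - 4)^2*(w + 1)*(w + 4)*(w^2 - 6*w + 5) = (w - 4)^2*(w - 1)*(w + 1)*(w + 4)*(w - 5)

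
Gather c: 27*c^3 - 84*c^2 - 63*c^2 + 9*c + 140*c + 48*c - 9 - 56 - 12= 27*c^3 - 147*c^2 + 197*c - 77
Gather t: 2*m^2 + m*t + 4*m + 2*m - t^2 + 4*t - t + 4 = 2*m^2 + 6*m - t^2 + t*(m + 3) + 4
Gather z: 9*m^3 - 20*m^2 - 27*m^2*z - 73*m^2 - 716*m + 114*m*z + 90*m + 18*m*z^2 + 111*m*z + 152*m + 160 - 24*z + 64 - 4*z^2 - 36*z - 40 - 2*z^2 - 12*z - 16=9*m^3 - 93*m^2 - 474*m + z^2*(18*m - 6) + z*(-27*m^2 + 225*m - 72) + 168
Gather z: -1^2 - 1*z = -z - 1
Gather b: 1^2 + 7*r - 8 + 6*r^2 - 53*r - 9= 6*r^2 - 46*r - 16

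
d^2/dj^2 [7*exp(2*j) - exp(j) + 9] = (28*exp(j) - 1)*exp(j)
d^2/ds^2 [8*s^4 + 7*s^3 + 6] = 6*s*(16*s + 7)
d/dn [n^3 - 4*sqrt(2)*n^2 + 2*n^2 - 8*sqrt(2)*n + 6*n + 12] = 3*n^2 - 8*sqrt(2)*n + 4*n - 8*sqrt(2) + 6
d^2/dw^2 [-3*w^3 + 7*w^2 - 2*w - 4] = 14 - 18*w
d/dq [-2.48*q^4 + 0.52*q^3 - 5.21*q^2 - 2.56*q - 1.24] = -9.92*q^3 + 1.56*q^2 - 10.42*q - 2.56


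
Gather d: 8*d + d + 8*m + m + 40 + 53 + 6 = 9*d + 9*m + 99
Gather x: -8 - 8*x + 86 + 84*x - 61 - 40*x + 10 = 36*x + 27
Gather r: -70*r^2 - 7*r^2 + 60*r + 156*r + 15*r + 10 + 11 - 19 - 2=-77*r^2 + 231*r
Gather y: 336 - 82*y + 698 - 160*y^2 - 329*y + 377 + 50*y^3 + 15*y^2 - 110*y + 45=50*y^3 - 145*y^2 - 521*y + 1456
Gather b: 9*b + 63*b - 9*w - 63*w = 72*b - 72*w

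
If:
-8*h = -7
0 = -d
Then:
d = 0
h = 7/8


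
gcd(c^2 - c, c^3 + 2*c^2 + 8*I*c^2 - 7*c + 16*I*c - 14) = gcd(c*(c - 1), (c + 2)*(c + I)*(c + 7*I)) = 1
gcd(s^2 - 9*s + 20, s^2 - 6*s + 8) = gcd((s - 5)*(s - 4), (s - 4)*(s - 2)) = s - 4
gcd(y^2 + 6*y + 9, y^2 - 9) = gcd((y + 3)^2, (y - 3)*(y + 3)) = y + 3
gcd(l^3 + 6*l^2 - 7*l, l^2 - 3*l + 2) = l - 1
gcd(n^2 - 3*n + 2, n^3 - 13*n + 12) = n - 1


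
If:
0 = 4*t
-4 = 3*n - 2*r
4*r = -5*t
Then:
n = -4/3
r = 0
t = 0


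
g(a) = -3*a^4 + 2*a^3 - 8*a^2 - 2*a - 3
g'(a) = -12*a^3 + 6*a^2 - 16*a - 2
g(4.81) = -1580.98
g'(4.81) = -1275.56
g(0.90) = -11.79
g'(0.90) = -20.29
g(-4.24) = -1260.37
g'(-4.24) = 1088.41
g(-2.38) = -166.77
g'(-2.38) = 231.84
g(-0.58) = -5.26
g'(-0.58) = 11.64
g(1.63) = -40.03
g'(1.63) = -64.11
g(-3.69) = -761.23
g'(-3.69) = 741.66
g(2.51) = -145.87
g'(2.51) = -194.12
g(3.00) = -270.00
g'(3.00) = -320.00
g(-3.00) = -366.00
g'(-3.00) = 424.00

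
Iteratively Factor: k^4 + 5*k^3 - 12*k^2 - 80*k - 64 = (k + 1)*(k^3 + 4*k^2 - 16*k - 64) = (k + 1)*(k + 4)*(k^2 - 16) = (k + 1)*(k + 4)^2*(k - 4)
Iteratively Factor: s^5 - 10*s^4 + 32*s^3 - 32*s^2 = (s)*(s^4 - 10*s^3 + 32*s^2 - 32*s) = s*(s - 2)*(s^3 - 8*s^2 + 16*s) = s*(s - 4)*(s - 2)*(s^2 - 4*s) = s*(s - 4)^2*(s - 2)*(s)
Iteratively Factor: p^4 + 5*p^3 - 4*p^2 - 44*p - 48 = (p + 2)*(p^3 + 3*p^2 - 10*p - 24) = (p + 2)*(p + 4)*(p^2 - p - 6) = (p + 2)^2*(p + 4)*(p - 3)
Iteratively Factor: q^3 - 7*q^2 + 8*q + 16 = (q - 4)*(q^2 - 3*q - 4) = (q - 4)*(q + 1)*(q - 4)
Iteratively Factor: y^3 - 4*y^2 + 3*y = (y)*(y^2 - 4*y + 3) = y*(y - 3)*(y - 1)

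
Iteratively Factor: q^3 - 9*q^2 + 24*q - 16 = (q - 1)*(q^2 - 8*q + 16) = (q - 4)*(q - 1)*(q - 4)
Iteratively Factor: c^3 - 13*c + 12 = (c - 1)*(c^2 + c - 12) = (c - 3)*(c - 1)*(c + 4)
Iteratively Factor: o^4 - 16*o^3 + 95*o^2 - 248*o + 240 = (o - 4)*(o^3 - 12*o^2 + 47*o - 60) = (o - 5)*(o - 4)*(o^2 - 7*o + 12) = (o - 5)*(o - 4)*(o - 3)*(o - 4)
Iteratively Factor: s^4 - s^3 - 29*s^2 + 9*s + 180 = (s - 3)*(s^3 + 2*s^2 - 23*s - 60) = (s - 5)*(s - 3)*(s^2 + 7*s + 12) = (s - 5)*(s - 3)*(s + 4)*(s + 3)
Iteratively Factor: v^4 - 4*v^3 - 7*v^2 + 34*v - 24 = (v - 2)*(v^3 - 2*v^2 - 11*v + 12) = (v - 2)*(v - 1)*(v^2 - v - 12) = (v - 4)*(v - 2)*(v - 1)*(v + 3)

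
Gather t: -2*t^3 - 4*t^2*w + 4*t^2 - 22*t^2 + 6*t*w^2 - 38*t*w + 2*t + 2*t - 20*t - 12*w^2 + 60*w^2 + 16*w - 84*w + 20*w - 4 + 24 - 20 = -2*t^3 + t^2*(-4*w - 18) + t*(6*w^2 - 38*w - 16) + 48*w^2 - 48*w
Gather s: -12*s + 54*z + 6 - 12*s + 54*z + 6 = -24*s + 108*z + 12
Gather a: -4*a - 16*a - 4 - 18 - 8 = -20*a - 30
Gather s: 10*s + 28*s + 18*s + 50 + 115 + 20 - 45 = 56*s + 140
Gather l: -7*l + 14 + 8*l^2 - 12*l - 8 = 8*l^2 - 19*l + 6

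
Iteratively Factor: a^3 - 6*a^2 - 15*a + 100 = (a - 5)*(a^2 - a - 20) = (a - 5)^2*(a + 4)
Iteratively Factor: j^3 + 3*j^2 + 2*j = (j + 2)*(j^2 + j) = j*(j + 2)*(j + 1)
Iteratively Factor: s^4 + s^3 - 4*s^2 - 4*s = (s + 1)*(s^3 - 4*s) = (s + 1)*(s + 2)*(s^2 - 2*s) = s*(s + 1)*(s + 2)*(s - 2)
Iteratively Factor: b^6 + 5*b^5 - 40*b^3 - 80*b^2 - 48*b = (b)*(b^5 + 5*b^4 - 40*b^2 - 80*b - 48) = b*(b + 2)*(b^4 + 3*b^3 - 6*b^2 - 28*b - 24) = b*(b + 2)^2*(b^3 + b^2 - 8*b - 12) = b*(b + 2)^3*(b^2 - b - 6) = b*(b - 3)*(b + 2)^3*(b + 2)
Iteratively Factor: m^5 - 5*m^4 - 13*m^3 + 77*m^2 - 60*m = (m - 1)*(m^4 - 4*m^3 - 17*m^2 + 60*m) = (m - 1)*(m + 4)*(m^3 - 8*m^2 + 15*m) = (m - 5)*(m - 1)*(m + 4)*(m^2 - 3*m) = (m - 5)*(m - 3)*(m - 1)*(m + 4)*(m)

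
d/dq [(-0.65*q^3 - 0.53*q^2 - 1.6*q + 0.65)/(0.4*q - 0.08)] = (-0.52*q^3 - 0.056*q^2 + 0.0848*q - 0.132)/(0.16*q^2 - 0.064*q + 0.0064)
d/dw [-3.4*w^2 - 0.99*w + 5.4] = -6.8*w - 0.99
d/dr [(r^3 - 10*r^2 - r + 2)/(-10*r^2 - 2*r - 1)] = (-10*r^4 - 4*r^3 + 7*r^2 + 60*r + 5)/(100*r^4 + 40*r^3 + 24*r^2 + 4*r + 1)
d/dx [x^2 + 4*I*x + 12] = 2*x + 4*I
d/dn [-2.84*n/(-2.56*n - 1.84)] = (13.377536*n + 9.615104)/(2.56*n + 1.84)^3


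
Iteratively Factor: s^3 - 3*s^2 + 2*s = (s - 1)*(s^2 - 2*s) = s*(s - 1)*(s - 2)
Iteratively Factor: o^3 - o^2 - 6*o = (o)*(o^2 - o - 6) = o*(o + 2)*(o - 3)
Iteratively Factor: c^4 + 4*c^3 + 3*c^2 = (c)*(c^3 + 4*c^2 + 3*c) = c*(c + 1)*(c^2 + 3*c) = c*(c + 1)*(c + 3)*(c)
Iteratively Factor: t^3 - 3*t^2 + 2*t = (t - 1)*(t^2 - 2*t) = (t - 2)*(t - 1)*(t)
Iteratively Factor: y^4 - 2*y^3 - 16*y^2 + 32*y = (y + 4)*(y^3 - 6*y^2 + 8*y) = (y - 2)*(y + 4)*(y^2 - 4*y) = y*(y - 2)*(y + 4)*(y - 4)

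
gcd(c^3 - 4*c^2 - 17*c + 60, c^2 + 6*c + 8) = c + 4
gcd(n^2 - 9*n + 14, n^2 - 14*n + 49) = n - 7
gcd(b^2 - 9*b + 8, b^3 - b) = b - 1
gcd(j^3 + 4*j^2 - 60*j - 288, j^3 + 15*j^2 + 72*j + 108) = j^2 + 12*j + 36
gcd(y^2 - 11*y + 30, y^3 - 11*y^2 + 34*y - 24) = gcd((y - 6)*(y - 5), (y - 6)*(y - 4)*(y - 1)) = y - 6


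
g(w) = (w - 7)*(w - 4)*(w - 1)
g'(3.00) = -6.00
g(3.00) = 8.00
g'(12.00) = 183.00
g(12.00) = 440.00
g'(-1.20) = 72.12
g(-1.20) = -93.81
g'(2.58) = -2.95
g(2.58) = 9.92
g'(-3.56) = 162.46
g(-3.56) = -364.04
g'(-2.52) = 118.53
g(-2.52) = -218.49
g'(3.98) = -9.00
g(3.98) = 0.18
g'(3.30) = -7.53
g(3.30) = 5.96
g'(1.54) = 9.15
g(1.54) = 7.25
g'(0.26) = 32.96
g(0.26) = -18.65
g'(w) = (w - 7)*(w - 4) + (w - 7)*(w - 1) + (w - 4)*(w - 1) = 3*w^2 - 24*w + 39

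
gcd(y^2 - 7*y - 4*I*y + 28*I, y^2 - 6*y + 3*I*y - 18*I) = 1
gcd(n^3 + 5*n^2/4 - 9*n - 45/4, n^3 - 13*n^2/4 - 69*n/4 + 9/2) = n + 3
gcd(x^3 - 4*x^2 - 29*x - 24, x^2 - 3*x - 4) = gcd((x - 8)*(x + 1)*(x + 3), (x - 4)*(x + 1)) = x + 1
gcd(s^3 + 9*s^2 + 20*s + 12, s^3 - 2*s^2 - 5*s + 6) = s + 2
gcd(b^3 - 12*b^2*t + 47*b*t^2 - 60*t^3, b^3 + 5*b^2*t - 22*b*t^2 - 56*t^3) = -b + 4*t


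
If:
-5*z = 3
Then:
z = -3/5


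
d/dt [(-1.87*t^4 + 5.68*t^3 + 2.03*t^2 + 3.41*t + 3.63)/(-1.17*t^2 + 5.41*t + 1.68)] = (4.3758*t^5 - 36.9957*t^4 + 48.8912*t^3 + 43.5992*t^2 + 15.315*t - 13.9095)/(1.3689*t^4 - 12.6594*t^3 + 25.3369*t^2 + 18.1776*t + 2.8224)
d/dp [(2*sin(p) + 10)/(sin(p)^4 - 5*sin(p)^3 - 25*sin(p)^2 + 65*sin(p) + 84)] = 2*(-3*sin(p)^4 - 10*sin(p)^3 + 100*sin(p)^2 + 250*sin(p) - 241)*cos(p)/(sin(p)^4 - 5*sin(p)^3 - 25*sin(p)^2 + 65*sin(p) + 84)^2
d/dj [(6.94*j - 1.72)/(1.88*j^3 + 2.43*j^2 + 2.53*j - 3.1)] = (-26.0944*j^3 - 7.1634*j^2 + 8.3592*j - 17.1624)/(3.5344*j^6 + 9.1368*j^5 + 15.4177*j^4 + 0.639800000000001*j^3 - 8.6651*j^2 - 15.686*j + 9.61)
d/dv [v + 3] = 1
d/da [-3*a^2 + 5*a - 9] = 5 - 6*a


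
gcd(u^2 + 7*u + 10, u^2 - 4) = u + 2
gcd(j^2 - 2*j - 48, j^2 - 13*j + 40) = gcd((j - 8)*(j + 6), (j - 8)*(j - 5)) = j - 8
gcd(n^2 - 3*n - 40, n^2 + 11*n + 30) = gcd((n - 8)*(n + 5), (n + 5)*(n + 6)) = n + 5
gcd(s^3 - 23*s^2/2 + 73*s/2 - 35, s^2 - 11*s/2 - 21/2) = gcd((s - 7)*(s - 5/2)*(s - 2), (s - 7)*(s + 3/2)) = s - 7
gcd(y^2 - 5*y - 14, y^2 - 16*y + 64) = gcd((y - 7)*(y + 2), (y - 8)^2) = 1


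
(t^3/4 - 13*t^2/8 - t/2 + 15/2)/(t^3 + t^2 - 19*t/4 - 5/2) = (2*t^3 - 13*t^2 - 4*t + 60)/(2*(4*t^3 + 4*t^2 - 19*t - 10))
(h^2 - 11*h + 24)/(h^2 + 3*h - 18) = (h - 8)/(h + 6)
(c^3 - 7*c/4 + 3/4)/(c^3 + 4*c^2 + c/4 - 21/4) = (2*c - 1)/(2*c + 7)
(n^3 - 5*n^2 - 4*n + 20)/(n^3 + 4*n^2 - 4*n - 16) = (n - 5)/(n + 4)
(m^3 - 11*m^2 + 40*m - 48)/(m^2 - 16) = (m^2 - 7*m + 12)/(m + 4)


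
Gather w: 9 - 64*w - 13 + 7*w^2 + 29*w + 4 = 7*w^2 - 35*w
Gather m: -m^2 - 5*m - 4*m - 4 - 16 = -m^2 - 9*m - 20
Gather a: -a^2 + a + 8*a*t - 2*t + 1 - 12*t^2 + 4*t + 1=-a^2 + a*(8*t + 1) - 12*t^2 + 2*t + 2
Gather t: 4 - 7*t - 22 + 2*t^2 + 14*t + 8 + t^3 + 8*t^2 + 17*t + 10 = t^3 + 10*t^2 + 24*t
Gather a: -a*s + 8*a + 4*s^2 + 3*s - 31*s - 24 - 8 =a*(8 - s) + 4*s^2 - 28*s - 32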